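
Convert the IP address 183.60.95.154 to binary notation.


183 = 10110111
60 = 00111100
95 = 01011111
154 = 10011010
Binary: 10110111.00111100.01011111.10011010


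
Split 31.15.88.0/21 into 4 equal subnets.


New prefix = 21 + 2 = 23
Each subnet has 512 addresses
  31.15.88.0/23
  31.15.90.0/23
  31.15.92.0/23
  31.15.94.0/23
Subnets: 31.15.88.0/23, 31.15.90.0/23, 31.15.92.0/23, 31.15.94.0/23


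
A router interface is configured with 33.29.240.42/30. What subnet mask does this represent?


/30 means 30 network bits, 2 host bits
Binary: 11111111111111111111111111111100
Mask: 255.255.255.252


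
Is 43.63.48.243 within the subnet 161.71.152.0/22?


Subnet network: 161.71.152.0
Test IP AND mask: 43.63.48.0
No, 43.63.48.243 is not in 161.71.152.0/22


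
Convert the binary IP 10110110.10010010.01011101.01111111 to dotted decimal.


10110110 = 182
10010010 = 146
01011101 = 93
01111111 = 127
IP: 182.146.93.127


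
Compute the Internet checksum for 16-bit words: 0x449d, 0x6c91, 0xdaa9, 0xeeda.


Sum all words (with carry folding):
+ 0x449d = 0x449d
+ 0x6c91 = 0xb12e
+ 0xdaa9 = 0x8bd8
+ 0xeeda = 0x7ab3
One's complement: ~0x7ab3
Checksum = 0x854c


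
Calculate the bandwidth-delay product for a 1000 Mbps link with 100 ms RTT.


BDP = bandwidth * RTT
= 1000 Mbps * 100 ms
= 1000 * 1e6 * 100 / 1000 bits
= 100000000 bits
= 12500000 bytes
= 12207.0312 KB
BDP = 100000000 bits (12500000 bytes)


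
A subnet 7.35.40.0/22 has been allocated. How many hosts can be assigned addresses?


Host bits = 32 - 22 = 10
Total addresses = 2^10 = 1024
Usable = total - 2 (network and broadcast)
Usable hosts: 1022


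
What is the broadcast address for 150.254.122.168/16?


Network: 150.254.0.0/16
Host bits = 16
Set all host bits to 1:
Broadcast: 150.254.255.255


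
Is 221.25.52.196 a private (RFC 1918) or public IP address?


RFC 1918 private ranges:
  10.0.0.0/8 (10.0.0.0 - 10.255.255.255)
  172.16.0.0/12 (172.16.0.0 - 172.31.255.255)
  192.168.0.0/16 (192.168.0.0 - 192.168.255.255)
Public (not in any RFC 1918 range)


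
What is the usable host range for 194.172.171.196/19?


Network: 194.172.160.0
Broadcast: 194.172.191.255
First usable = network + 1
Last usable = broadcast - 1
Range: 194.172.160.1 to 194.172.191.254


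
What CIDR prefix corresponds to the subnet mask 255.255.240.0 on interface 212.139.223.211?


Binary: 11111111.11111111.11110000.00000000
Count leading 1s
Prefix: /20


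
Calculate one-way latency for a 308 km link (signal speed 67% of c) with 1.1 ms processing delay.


Speed = 0.67 * 3e5 km/s = 201000 km/s
Propagation delay = 308 / 201000 = 0.0015 s = 1.5323 ms
Processing delay = 1.1 ms
Total one-way latency = 2.6323 ms


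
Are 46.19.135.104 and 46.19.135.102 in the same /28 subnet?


Mask: 255.255.255.240
46.19.135.104 AND mask = 46.19.135.96
46.19.135.102 AND mask = 46.19.135.96
Yes, same subnet (46.19.135.96)


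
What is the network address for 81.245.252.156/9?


IP:   01010001.11110101.11111100.10011100
Mask: 11111111.10000000.00000000.00000000
AND operation:
Net:  01010001.10000000.00000000.00000000
Network: 81.128.0.0/9


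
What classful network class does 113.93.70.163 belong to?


First octet: 113
Binary: 01110001
0xxxxxxx -> Class A (1-126)
Class A, default mask 255.0.0.0 (/8)


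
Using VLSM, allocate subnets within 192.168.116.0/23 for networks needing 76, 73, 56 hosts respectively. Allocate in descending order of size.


76 hosts -> /25 (126 usable): 192.168.116.0/25
73 hosts -> /25 (126 usable): 192.168.116.128/25
56 hosts -> /26 (62 usable): 192.168.117.0/26
Allocation: 192.168.116.0/25 (76 hosts, 126 usable); 192.168.116.128/25 (73 hosts, 126 usable); 192.168.117.0/26 (56 hosts, 62 usable)


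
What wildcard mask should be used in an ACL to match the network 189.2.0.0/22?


Subnet mask: 255.255.252.0
Wildcard = 255.255.255.255 - subnet mask
255 - 255 = 0
255 - 255 = 0
255 - 252 = 3
255 - 0 = 255
Wildcard: 0.0.3.255


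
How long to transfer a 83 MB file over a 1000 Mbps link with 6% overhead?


Effective throughput = 1000 * (1 - 6/100) = 940 Mbps
File size in Mb = 83 * 8 = 664 Mb
Time = 664 / 940
Time = 0.7064 seconds


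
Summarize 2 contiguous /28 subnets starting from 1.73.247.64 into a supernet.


Original prefix: /28
Number of subnets: 2 = 2^1
New prefix = 28 - 1 = 27
Supernet: 1.73.247.64/27


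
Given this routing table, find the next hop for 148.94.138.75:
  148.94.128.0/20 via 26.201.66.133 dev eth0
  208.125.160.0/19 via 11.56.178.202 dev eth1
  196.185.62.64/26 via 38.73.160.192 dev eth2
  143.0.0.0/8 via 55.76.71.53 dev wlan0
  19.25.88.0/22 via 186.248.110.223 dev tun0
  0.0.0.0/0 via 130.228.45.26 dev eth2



Longest prefix match for 148.94.138.75:
  /20 148.94.128.0: MATCH
  /19 208.125.160.0: no
  /26 196.185.62.64: no
  /8 143.0.0.0: no
  /22 19.25.88.0: no
  /0 0.0.0.0: MATCH
Selected: next-hop 26.201.66.133 via eth0 (matched /20)


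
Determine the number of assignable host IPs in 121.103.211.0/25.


Host bits = 32 - 25 = 7
Total addresses = 2^7 = 128
Usable = total - 2 (network and broadcast)
Usable hosts: 126


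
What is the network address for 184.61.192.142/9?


IP:   10111000.00111101.11000000.10001110
Mask: 11111111.10000000.00000000.00000000
AND operation:
Net:  10111000.00000000.00000000.00000000
Network: 184.0.0.0/9


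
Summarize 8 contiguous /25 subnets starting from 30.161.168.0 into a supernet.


Original prefix: /25
Number of subnets: 8 = 2^3
New prefix = 25 - 3 = 22
Supernet: 30.161.168.0/22


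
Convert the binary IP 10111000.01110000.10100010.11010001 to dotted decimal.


10111000 = 184
01110000 = 112
10100010 = 162
11010001 = 209
IP: 184.112.162.209


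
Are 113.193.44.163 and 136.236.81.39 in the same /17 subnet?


Mask: 255.255.128.0
113.193.44.163 AND mask = 113.193.0.0
136.236.81.39 AND mask = 136.236.0.0
No, different subnets (113.193.0.0 vs 136.236.0.0)


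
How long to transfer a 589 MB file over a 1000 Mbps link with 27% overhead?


Effective throughput = 1000 * (1 - 27/100) = 730 Mbps
File size in Mb = 589 * 8 = 4712 Mb
Time = 4712 / 730
Time = 6.4548 seconds


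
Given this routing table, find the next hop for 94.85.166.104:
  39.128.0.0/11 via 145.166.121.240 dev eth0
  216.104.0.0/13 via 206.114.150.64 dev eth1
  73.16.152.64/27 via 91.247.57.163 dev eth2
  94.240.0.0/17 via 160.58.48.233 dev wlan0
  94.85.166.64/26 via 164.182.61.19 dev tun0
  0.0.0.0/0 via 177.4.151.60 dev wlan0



Longest prefix match for 94.85.166.104:
  /11 39.128.0.0: no
  /13 216.104.0.0: no
  /27 73.16.152.64: no
  /17 94.240.0.0: no
  /26 94.85.166.64: MATCH
  /0 0.0.0.0: MATCH
Selected: next-hop 164.182.61.19 via tun0 (matched /26)


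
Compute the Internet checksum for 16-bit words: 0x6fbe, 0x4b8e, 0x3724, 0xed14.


Sum all words (with carry folding):
+ 0x6fbe = 0x6fbe
+ 0x4b8e = 0xbb4c
+ 0x3724 = 0xf270
+ 0xed14 = 0xdf85
One's complement: ~0xdf85
Checksum = 0x207a


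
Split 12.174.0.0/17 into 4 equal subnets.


New prefix = 17 + 2 = 19
Each subnet has 8192 addresses
  12.174.0.0/19
  12.174.32.0/19
  12.174.64.0/19
  12.174.96.0/19
Subnets: 12.174.0.0/19, 12.174.32.0/19, 12.174.64.0/19, 12.174.96.0/19


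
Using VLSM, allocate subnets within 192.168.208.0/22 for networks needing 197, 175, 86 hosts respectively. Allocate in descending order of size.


197 hosts -> /24 (254 usable): 192.168.208.0/24
175 hosts -> /24 (254 usable): 192.168.209.0/24
86 hosts -> /25 (126 usable): 192.168.210.0/25
Allocation: 192.168.208.0/24 (197 hosts, 254 usable); 192.168.209.0/24 (175 hosts, 254 usable); 192.168.210.0/25 (86 hosts, 126 usable)


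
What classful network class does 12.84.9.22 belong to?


First octet: 12
Binary: 00001100
0xxxxxxx -> Class A (1-126)
Class A, default mask 255.0.0.0 (/8)


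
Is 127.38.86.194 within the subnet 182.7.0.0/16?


Subnet network: 182.7.0.0
Test IP AND mask: 127.38.0.0
No, 127.38.86.194 is not in 182.7.0.0/16


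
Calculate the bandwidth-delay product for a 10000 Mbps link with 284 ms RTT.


BDP = bandwidth * RTT
= 10000 Mbps * 284 ms
= 10000 * 1e6 * 284 / 1000 bits
= 2840000000 bits
= 355000000 bytes
= 346679.6875 KB
BDP = 2840000000 bits (355000000 bytes)


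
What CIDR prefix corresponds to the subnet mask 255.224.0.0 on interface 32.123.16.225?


Binary: 11111111.11100000.00000000.00000000
Count leading 1s
Prefix: /11


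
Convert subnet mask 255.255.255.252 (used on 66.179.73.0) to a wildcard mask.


Subnet mask: 255.255.255.252
Wildcard = 255.255.255.255 - subnet mask
255 - 255 = 0
255 - 255 = 0
255 - 255 = 0
255 - 252 = 3
Wildcard: 0.0.0.3


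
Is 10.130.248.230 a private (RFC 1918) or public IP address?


RFC 1918 private ranges:
  10.0.0.0/8 (10.0.0.0 - 10.255.255.255)
  172.16.0.0/12 (172.16.0.0 - 172.31.255.255)
  192.168.0.0/16 (192.168.0.0 - 192.168.255.255)
Private (in 10.0.0.0/8)


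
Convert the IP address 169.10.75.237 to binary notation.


169 = 10101001
10 = 00001010
75 = 01001011
237 = 11101101
Binary: 10101001.00001010.01001011.11101101


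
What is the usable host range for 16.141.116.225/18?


Network: 16.141.64.0
Broadcast: 16.141.127.255
First usable = network + 1
Last usable = broadcast - 1
Range: 16.141.64.1 to 16.141.127.254


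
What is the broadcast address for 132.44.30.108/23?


Network: 132.44.30.0/23
Host bits = 9
Set all host bits to 1:
Broadcast: 132.44.31.255


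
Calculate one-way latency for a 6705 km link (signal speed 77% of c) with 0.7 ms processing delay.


Speed = 0.77 * 3e5 km/s = 231000 km/s
Propagation delay = 6705 / 231000 = 0.029 s = 29.026 ms
Processing delay = 0.7 ms
Total one-way latency = 29.726 ms


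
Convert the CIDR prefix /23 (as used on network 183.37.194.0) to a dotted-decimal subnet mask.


/23 means 23 network bits, 9 host bits
Binary: 11111111111111111111111000000000
Mask: 255.255.254.0


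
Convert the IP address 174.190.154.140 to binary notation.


174 = 10101110
190 = 10111110
154 = 10011010
140 = 10001100
Binary: 10101110.10111110.10011010.10001100


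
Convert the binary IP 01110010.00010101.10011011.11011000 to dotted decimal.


01110010 = 114
00010101 = 21
10011011 = 155
11011000 = 216
IP: 114.21.155.216


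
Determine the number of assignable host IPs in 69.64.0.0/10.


Host bits = 32 - 10 = 22
Total addresses = 2^22 = 4194304
Usable = total - 2 (network and broadcast)
Usable hosts: 4194302


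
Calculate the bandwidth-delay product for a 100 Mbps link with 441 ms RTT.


BDP = bandwidth * RTT
= 100 Mbps * 441 ms
= 100 * 1e6 * 441 / 1000 bits
= 44100000 bits
= 5512500 bytes
= 5383.3008 KB
BDP = 44100000 bits (5512500 bytes)


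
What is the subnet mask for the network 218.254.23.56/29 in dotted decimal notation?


/29 means 29 network bits, 3 host bits
Binary: 11111111111111111111111111111000
Mask: 255.255.255.248


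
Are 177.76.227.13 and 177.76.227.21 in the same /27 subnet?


Mask: 255.255.255.224
177.76.227.13 AND mask = 177.76.227.0
177.76.227.21 AND mask = 177.76.227.0
Yes, same subnet (177.76.227.0)


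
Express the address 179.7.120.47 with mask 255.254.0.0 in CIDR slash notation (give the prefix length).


Binary: 11111111.11111110.00000000.00000000
Count leading 1s
Prefix: /15


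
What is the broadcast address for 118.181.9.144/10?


Network: 118.128.0.0/10
Host bits = 22
Set all host bits to 1:
Broadcast: 118.191.255.255


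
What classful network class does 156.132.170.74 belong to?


First octet: 156
Binary: 10011100
10xxxxxx -> Class B (128-191)
Class B, default mask 255.255.0.0 (/16)


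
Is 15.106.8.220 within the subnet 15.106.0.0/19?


Subnet network: 15.106.0.0
Test IP AND mask: 15.106.0.0
Yes, 15.106.8.220 is in 15.106.0.0/19


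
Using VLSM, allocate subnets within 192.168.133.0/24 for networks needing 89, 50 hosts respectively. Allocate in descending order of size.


89 hosts -> /25 (126 usable): 192.168.133.0/25
50 hosts -> /26 (62 usable): 192.168.133.128/26
Allocation: 192.168.133.0/25 (89 hosts, 126 usable); 192.168.133.128/26 (50 hosts, 62 usable)


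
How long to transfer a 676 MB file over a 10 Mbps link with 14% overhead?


Effective throughput = 10 * (1 - 14/100) = 8.6 Mbps
File size in Mb = 676 * 8 = 5408 Mb
Time = 5408 / 8.6
Time = 628.8372 seconds


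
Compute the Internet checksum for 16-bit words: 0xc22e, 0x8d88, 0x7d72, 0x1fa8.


Sum all words (with carry folding):
+ 0xc22e = 0xc22e
+ 0x8d88 = 0x4fb7
+ 0x7d72 = 0xcd29
+ 0x1fa8 = 0xecd1
One's complement: ~0xecd1
Checksum = 0x132e


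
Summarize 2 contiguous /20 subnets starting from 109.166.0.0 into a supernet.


Original prefix: /20
Number of subnets: 2 = 2^1
New prefix = 20 - 1 = 19
Supernet: 109.166.0.0/19


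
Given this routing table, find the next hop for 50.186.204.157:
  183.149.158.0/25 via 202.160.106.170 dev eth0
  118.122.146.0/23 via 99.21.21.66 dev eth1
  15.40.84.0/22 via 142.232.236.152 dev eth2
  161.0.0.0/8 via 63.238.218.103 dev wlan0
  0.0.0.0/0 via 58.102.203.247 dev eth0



Longest prefix match for 50.186.204.157:
  /25 183.149.158.0: no
  /23 118.122.146.0: no
  /22 15.40.84.0: no
  /8 161.0.0.0: no
  /0 0.0.0.0: MATCH
Selected: next-hop 58.102.203.247 via eth0 (matched /0)


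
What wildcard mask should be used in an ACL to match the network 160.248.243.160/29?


Subnet mask: 255.255.255.248
Wildcard = 255.255.255.255 - subnet mask
255 - 255 = 0
255 - 255 = 0
255 - 255 = 0
255 - 248 = 7
Wildcard: 0.0.0.7


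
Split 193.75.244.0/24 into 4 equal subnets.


New prefix = 24 + 2 = 26
Each subnet has 64 addresses
  193.75.244.0/26
  193.75.244.64/26
  193.75.244.128/26
  193.75.244.192/26
Subnets: 193.75.244.0/26, 193.75.244.64/26, 193.75.244.128/26, 193.75.244.192/26


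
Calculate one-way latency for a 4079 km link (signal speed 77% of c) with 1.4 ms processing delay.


Speed = 0.77 * 3e5 km/s = 231000 km/s
Propagation delay = 4079 / 231000 = 0.0177 s = 17.658 ms
Processing delay = 1.4 ms
Total one-way latency = 19.058 ms


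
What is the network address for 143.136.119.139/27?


IP:   10001111.10001000.01110111.10001011
Mask: 11111111.11111111.11111111.11100000
AND operation:
Net:  10001111.10001000.01110111.10000000
Network: 143.136.119.128/27


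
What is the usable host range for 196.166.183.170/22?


Network: 196.166.180.0
Broadcast: 196.166.183.255
First usable = network + 1
Last usable = broadcast - 1
Range: 196.166.180.1 to 196.166.183.254


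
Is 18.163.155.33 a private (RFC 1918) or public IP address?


RFC 1918 private ranges:
  10.0.0.0/8 (10.0.0.0 - 10.255.255.255)
  172.16.0.0/12 (172.16.0.0 - 172.31.255.255)
  192.168.0.0/16 (192.168.0.0 - 192.168.255.255)
Public (not in any RFC 1918 range)


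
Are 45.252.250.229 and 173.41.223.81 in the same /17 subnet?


Mask: 255.255.128.0
45.252.250.229 AND mask = 45.252.128.0
173.41.223.81 AND mask = 173.41.128.0
No, different subnets (45.252.128.0 vs 173.41.128.0)


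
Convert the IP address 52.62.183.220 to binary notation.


52 = 00110100
62 = 00111110
183 = 10110111
220 = 11011100
Binary: 00110100.00111110.10110111.11011100


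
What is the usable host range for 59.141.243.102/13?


Network: 59.136.0.0
Broadcast: 59.143.255.255
First usable = network + 1
Last usable = broadcast - 1
Range: 59.136.0.1 to 59.143.255.254


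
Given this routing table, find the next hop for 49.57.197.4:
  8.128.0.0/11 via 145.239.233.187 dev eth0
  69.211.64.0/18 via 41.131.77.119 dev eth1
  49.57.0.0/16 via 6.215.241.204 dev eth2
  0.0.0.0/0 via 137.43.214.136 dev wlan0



Longest prefix match for 49.57.197.4:
  /11 8.128.0.0: no
  /18 69.211.64.0: no
  /16 49.57.0.0: MATCH
  /0 0.0.0.0: MATCH
Selected: next-hop 6.215.241.204 via eth2 (matched /16)


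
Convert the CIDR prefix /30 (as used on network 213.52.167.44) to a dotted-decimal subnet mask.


/30 means 30 network bits, 2 host bits
Binary: 11111111111111111111111111111100
Mask: 255.255.255.252


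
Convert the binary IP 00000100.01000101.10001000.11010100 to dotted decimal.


00000100 = 4
01000101 = 69
10001000 = 136
11010100 = 212
IP: 4.69.136.212


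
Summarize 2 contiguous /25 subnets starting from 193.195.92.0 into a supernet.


Original prefix: /25
Number of subnets: 2 = 2^1
New prefix = 25 - 1 = 24
Supernet: 193.195.92.0/24


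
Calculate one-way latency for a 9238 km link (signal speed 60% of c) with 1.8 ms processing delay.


Speed = 0.6 * 3e5 km/s = 180000 km/s
Propagation delay = 9238 / 180000 = 0.0513 s = 51.3222 ms
Processing delay = 1.8 ms
Total one-way latency = 53.1222 ms


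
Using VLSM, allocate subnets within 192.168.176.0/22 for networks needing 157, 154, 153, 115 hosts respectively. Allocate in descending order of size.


157 hosts -> /24 (254 usable): 192.168.176.0/24
154 hosts -> /24 (254 usable): 192.168.177.0/24
153 hosts -> /24 (254 usable): 192.168.178.0/24
115 hosts -> /25 (126 usable): 192.168.179.0/25
Allocation: 192.168.176.0/24 (157 hosts, 254 usable); 192.168.177.0/24 (154 hosts, 254 usable); 192.168.178.0/24 (153 hosts, 254 usable); 192.168.179.0/25 (115 hosts, 126 usable)


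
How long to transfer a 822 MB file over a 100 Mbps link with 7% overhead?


Effective throughput = 100 * (1 - 7/100) = 93 Mbps
File size in Mb = 822 * 8 = 6576 Mb
Time = 6576 / 93
Time = 70.7097 seconds


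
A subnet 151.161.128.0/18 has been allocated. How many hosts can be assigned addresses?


Host bits = 32 - 18 = 14
Total addresses = 2^14 = 16384
Usable = total - 2 (network and broadcast)
Usable hosts: 16382


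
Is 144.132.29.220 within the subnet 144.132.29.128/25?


Subnet network: 144.132.29.128
Test IP AND mask: 144.132.29.128
Yes, 144.132.29.220 is in 144.132.29.128/25


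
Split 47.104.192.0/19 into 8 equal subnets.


New prefix = 19 + 3 = 22
Each subnet has 1024 addresses
  47.104.192.0/22
  47.104.196.0/22
  47.104.200.0/22
  47.104.204.0/22
  47.104.208.0/22
  47.104.212.0/22
  47.104.216.0/22
  47.104.220.0/22
Subnets: 47.104.192.0/22, 47.104.196.0/22, 47.104.200.0/22, 47.104.204.0/22, 47.104.208.0/22, 47.104.212.0/22, 47.104.216.0/22, 47.104.220.0/22


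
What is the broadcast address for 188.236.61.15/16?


Network: 188.236.0.0/16
Host bits = 16
Set all host bits to 1:
Broadcast: 188.236.255.255


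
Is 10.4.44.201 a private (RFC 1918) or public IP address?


RFC 1918 private ranges:
  10.0.0.0/8 (10.0.0.0 - 10.255.255.255)
  172.16.0.0/12 (172.16.0.0 - 172.31.255.255)
  192.168.0.0/16 (192.168.0.0 - 192.168.255.255)
Private (in 10.0.0.0/8)


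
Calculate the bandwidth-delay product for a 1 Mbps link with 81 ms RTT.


BDP = bandwidth * RTT
= 1 Mbps * 81 ms
= 1 * 1e6 * 81 / 1000 bits
= 81000 bits
= 10125 bytes
= 9.8877 KB
BDP = 81000 bits (10125 bytes)


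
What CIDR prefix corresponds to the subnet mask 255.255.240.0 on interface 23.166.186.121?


Binary: 11111111.11111111.11110000.00000000
Count leading 1s
Prefix: /20


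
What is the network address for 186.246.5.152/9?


IP:   10111010.11110110.00000101.10011000
Mask: 11111111.10000000.00000000.00000000
AND operation:
Net:  10111010.10000000.00000000.00000000
Network: 186.128.0.0/9


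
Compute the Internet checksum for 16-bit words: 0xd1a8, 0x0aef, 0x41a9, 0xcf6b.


Sum all words (with carry folding):
+ 0xd1a8 = 0xd1a8
+ 0x0aef = 0xdc97
+ 0x41a9 = 0x1e41
+ 0xcf6b = 0xedac
One's complement: ~0xedac
Checksum = 0x1253


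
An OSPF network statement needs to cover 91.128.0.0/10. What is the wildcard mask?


Subnet mask: 255.192.0.0
Wildcard = 255.255.255.255 - subnet mask
255 - 255 = 0
255 - 192 = 63
255 - 0 = 255
255 - 0 = 255
Wildcard: 0.63.255.255


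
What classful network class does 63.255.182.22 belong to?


First octet: 63
Binary: 00111111
0xxxxxxx -> Class A (1-126)
Class A, default mask 255.0.0.0 (/8)


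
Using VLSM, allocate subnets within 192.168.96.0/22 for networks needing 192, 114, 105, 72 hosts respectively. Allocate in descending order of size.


192 hosts -> /24 (254 usable): 192.168.96.0/24
114 hosts -> /25 (126 usable): 192.168.97.0/25
105 hosts -> /25 (126 usable): 192.168.97.128/25
72 hosts -> /25 (126 usable): 192.168.98.0/25
Allocation: 192.168.96.0/24 (192 hosts, 254 usable); 192.168.97.0/25 (114 hosts, 126 usable); 192.168.97.128/25 (105 hosts, 126 usable); 192.168.98.0/25 (72 hosts, 126 usable)


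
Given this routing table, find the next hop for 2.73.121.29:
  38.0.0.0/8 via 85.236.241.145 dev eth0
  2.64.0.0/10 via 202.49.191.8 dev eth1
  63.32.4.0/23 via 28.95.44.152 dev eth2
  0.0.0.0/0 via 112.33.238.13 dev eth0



Longest prefix match for 2.73.121.29:
  /8 38.0.0.0: no
  /10 2.64.0.0: MATCH
  /23 63.32.4.0: no
  /0 0.0.0.0: MATCH
Selected: next-hop 202.49.191.8 via eth1 (matched /10)


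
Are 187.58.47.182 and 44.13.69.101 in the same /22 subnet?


Mask: 255.255.252.0
187.58.47.182 AND mask = 187.58.44.0
44.13.69.101 AND mask = 44.13.68.0
No, different subnets (187.58.44.0 vs 44.13.68.0)


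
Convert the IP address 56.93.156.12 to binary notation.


56 = 00111000
93 = 01011101
156 = 10011100
12 = 00001100
Binary: 00111000.01011101.10011100.00001100


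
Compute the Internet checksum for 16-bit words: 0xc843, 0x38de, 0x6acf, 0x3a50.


Sum all words (with carry folding):
+ 0xc843 = 0xc843
+ 0x38de = 0x0122
+ 0x6acf = 0x6bf1
+ 0x3a50 = 0xa641
One's complement: ~0xa641
Checksum = 0x59be


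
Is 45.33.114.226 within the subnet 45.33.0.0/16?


Subnet network: 45.33.0.0
Test IP AND mask: 45.33.0.0
Yes, 45.33.114.226 is in 45.33.0.0/16


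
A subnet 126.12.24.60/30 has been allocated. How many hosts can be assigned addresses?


Host bits = 32 - 30 = 2
Total addresses = 2^2 = 4
Usable = total - 2 (network and broadcast)
Usable hosts: 2


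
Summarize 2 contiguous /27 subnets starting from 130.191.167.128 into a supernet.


Original prefix: /27
Number of subnets: 2 = 2^1
New prefix = 27 - 1 = 26
Supernet: 130.191.167.128/26


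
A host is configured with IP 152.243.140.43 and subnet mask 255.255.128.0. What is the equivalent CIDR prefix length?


Binary: 11111111.11111111.10000000.00000000
Count leading 1s
Prefix: /17


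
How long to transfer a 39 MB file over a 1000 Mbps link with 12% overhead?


Effective throughput = 1000 * (1 - 12/100) = 880 Mbps
File size in Mb = 39 * 8 = 312 Mb
Time = 312 / 880
Time = 0.3545 seconds


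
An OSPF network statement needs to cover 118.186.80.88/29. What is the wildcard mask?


Subnet mask: 255.255.255.248
Wildcard = 255.255.255.255 - subnet mask
255 - 255 = 0
255 - 255 = 0
255 - 255 = 0
255 - 248 = 7
Wildcard: 0.0.0.7


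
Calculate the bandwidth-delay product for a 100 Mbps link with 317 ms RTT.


BDP = bandwidth * RTT
= 100 Mbps * 317 ms
= 100 * 1e6 * 317 / 1000 bits
= 31700000 bits
= 3962500 bytes
= 3869.6289 KB
BDP = 31700000 bits (3962500 bytes)


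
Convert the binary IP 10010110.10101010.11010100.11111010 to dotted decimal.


10010110 = 150
10101010 = 170
11010100 = 212
11111010 = 250
IP: 150.170.212.250


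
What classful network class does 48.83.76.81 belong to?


First octet: 48
Binary: 00110000
0xxxxxxx -> Class A (1-126)
Class A, default mask 255.0.0.0 (/8)


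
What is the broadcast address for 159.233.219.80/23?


Network: 159.233.218.0/23
Host bits = 9
Set all host bits to 1:
Broadcast: 159.233.219.255


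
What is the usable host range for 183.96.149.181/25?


Network: 183.96.149.128
Broadcast: 183.96.149.255
First usable = network + 1
Last usable = broadcast - 1
Range: 183.96.149.129 to 183.96.149.254


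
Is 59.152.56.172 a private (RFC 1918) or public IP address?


RFC 1918 private ranges:
  10.0.0.0/8 (10.0.0.0 - 10.255.255.255)
  172.16.0.0/12 (172.16.0.0 - 172.31.255.255)
  192.168.0.0/16 (192.168.0.0 - 192.168.255.255)
Public (not in any RFC 1918 range)


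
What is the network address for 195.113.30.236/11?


IP:   11000011.01110001.00011110.11101100
Mask: 11111111.11100000.00000000.00000000
AND operation:
Net:  11000011.01100000.00000000.00000000
Network: 195.96.0.0/11


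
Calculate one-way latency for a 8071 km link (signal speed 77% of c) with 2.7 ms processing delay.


Speed = 0.77 * 3e5 km/s = 231000 km/s
Propagation delay = 8071 / 231000 = 0.0349 s = 34.9394 ms
Processing delay = 2.7 ms
Total one-way latency = 37.6394 ms


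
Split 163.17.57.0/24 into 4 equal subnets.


New prefix = 24 + 2 = 26
Each subnet has 64 addresses
  163.17.57.0/26
  163.17.57.64/26
  163.17.57.128/26
  163.17.57.192/26
Subnets: 163.17.57.0/26, 163.17.57.64/26, 163.17.57.128/26, 163.17.57.192/26


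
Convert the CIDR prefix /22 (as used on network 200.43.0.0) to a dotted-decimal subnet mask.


/22 means 22 network bits, 10 host bits
Binary: 11111111111111111111110000000000
Mask: 255.255.252.0


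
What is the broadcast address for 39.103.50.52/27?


Network: 39.103.50.32/27
Host bits = 5
Set all host bits to 1:
Broadcast: 39.103.50.63


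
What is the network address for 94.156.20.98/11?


IP:   01011110.10011100.00010100.01100010
Mask: 11111111.11100000.00000000.00000000
AND operation:
Net:  01011110.10000000.00000000.00000000
Network: 94.128.0.0/11


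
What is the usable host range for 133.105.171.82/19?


Network: 133.105.160.0
Broadcast: 133.105.191.255
First usable = network + 1
Last usable = broadcast - 1
Range: 133.105.160.1 to 133.105.191.254


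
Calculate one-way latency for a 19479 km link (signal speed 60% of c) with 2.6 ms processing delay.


Speed = 0.6 * 3e5 km/s = 180000 km/s
Propagation delay = 19479 / 180000 = 0.1082 s = 108.2167 ms
Processing delay = 2.6 ms
Total one-way latency = 110.8167 ms


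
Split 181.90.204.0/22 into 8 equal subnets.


New prefix = 22 + 3 = 25
Each subnet has 128 addresses
  181.90.204.0/25
  181.90.204.128/25
  181.90.205.0/25
  181.90.205.128/25
  181.90.206.0/25
  181.90.206.128/25
  181.90.207.0/25
  181.90.207.128/25
Subnets: 181.90.204.0/25, 181.90.204.128/25, 181.90.205.0/25, 181.90.205.128/25, 181.90.206.0/25, 181.90.206.128/25, 181.90.207.0/25, 181.90.207.128/25


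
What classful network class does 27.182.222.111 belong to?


First octet: 27
Binary: 00011011
0xxxxxxx -> Class A (1-126)
Class A, default mask 255.0.0.0 (/8)


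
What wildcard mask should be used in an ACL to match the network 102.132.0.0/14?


Subnet mask: 255.252.0.0
Wildcard = 255.255.255.255 - subnet mask
255 - 255 = 0
255 - 252 = 3
255 - 0 = 255
255 - 0 = 255
Wildcard: 0.3.255.255


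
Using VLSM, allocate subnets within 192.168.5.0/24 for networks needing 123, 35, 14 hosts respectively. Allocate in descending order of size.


123 hosts -> /25 (126 usable): 192.168.5.0/25
35 hosts -> /26 (62 usable): 192.168.5.128/26
14 hosts -> /28 (14 usable): 192.168.5.192/28
Allocation: 192.168.5.0/25 (123 hosts, 126 usable); 192.168.5.128/26 (35 hosts, 62 usable); 192.168.5.192/28 (14 hosts, 14 usable)


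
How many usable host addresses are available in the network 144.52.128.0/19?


Host bits = 32 - 19 = 13
Total addresses = 2^13 = 8192
Usable = total - 2 (network and broadcast)
Usable hosts: 8190


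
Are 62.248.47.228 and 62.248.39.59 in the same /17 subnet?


Mask: 255.255.128.0
62.248.47.228 AND mask = 62.248.0.0
62.248.39.59 AND mask = 62.248.0.0
Yes, same subnet (62.248.0.0)


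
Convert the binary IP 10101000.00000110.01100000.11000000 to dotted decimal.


10101000 = 168
00000110 = 6
01100000 = 96
11000000 = 192
IP: 168.6.96.192


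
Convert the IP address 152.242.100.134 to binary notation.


152 = 10011000
242 = 11110010
100 = 01100100
134 = 10000110
Binary: 10011000.11110010.01100100.10000110


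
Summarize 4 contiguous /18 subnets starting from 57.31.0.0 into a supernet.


Original prefix: /18
Number of subnets: 4 = 2^2
New prefix = 18 - 2 = 16
Supernet: 57.31.0.0/16


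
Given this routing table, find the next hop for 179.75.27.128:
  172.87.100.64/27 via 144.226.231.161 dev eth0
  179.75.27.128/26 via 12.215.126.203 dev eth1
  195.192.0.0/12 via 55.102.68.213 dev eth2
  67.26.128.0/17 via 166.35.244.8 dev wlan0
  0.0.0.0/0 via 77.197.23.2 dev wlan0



Longest prefix match for 179.75.27.128:
  /27 172.87.100.64: no
  /26 179.75.27.128: MATCH
  /12 195.192.0.0: no
  /17 67.26.128.0: no
  /0 0.0.0.0: MATCH
Selected: next-hop 12.215.126.203 via eth1 (matched /26)


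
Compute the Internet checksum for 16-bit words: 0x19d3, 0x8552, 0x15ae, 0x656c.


Sum all words (with carry folding):
+ 0x19d3 = 0x19d3
+ 0x8552 = 0x9f25
+ 0x15ae = 0xb4d3
+ 0x656c = 0x1a40
One's complement: ~0x1a40
Checksum = 0xe5bf


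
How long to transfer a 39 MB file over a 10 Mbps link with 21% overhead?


Effective throughput = 10 * (1 - 21/100) = 7.9 Mbps
File size in Mb = 39 * 8 = 312 Mb
Time = 312 / 7.9
Time = 39.4937 seconds


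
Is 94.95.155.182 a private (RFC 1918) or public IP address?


RFC 1918 private ranges:
  10.0.0.0/8 (10.0.0.0 - 10.255.255.255)
  172.16.0.0/12 (172.16.0.0 - 172.31.255.255)
  192.168.0.0/16 (192.168.0.0 - 192.168.255.255)
Public (not in any RFC 1918 range)


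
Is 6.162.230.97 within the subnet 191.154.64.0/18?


Subnet network: 191.154.64.0
Test IP AND mask: 6.162.192.0
No, 6.162.230.97 is not in 191.154.64.0/18


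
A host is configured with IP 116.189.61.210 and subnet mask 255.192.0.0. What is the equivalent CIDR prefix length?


Binary: 11111111.11000000.00000000.00000000
Count leading 1s
Prefix: /10


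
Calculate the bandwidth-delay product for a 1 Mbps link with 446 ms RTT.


BDP = bandwidth * RTT
= 1 Mbps * 446 ms
= 1 * 1e6 * 446 / 1000 bits
= 446000 bits
= 55750 bytes
= 54.4434 KB
BDP = 446000 bits (55750 bytes)


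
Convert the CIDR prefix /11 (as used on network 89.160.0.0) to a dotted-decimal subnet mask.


/11 means 11 network bits, 21 host bits
Binary: 11111111111000000000000000000000
Mask: 255.224.0.0


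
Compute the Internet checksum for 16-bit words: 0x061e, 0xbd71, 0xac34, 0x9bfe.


Sum all words (with carry folding):
+ 0x061e = 0x061e
+ 0xbd71 = 0xc38f
+ 0xac34 = 0x6fc4
+ 0x9bfe = 0x0bc3
One's complement: ~0x0bc3
Checksum = 0xf43c


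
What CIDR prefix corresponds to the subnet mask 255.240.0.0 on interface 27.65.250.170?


Binary: 11111111.11110000.00000000.00000000
Count leading 1s
Prefix: /12


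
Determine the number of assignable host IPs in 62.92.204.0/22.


Host bits = 32 - 22 = 10
Total addresses = 2^10 = 1024
Usable = total - 2 (network and broadcast)
Usable hosts: 1022


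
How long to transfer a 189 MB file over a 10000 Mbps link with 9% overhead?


Effective throughput = 10000 * (1 - 9/100) = 9100 Mbps
File size in Mb = 189 * 8 = 1512 Mb
Time = 1512 / 9100
Time = 0.1662 seconds


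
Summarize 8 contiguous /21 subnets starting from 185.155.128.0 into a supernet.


Original prefix: /21
Number of subnets: 8 = 2^3
New prefix = 21 - 3 = 18
Supernet: 185.155.128.0/18


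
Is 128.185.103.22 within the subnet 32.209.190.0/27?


Subnet network: 32.209.190.0
Test IP AND mask: 128.185.103.0
No, 128.185.103.22 is not in 32.209.190.0/27


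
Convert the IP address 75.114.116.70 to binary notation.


75 = 01001011
114 = 01110010
116 = 01110100
70 = 01000110
Binary: 01001011.01110010.01110100.01000110


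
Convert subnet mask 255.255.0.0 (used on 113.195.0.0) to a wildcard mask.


Subnet mask: 255.255.0.0
Wildcard = 255.255.255.255 - subnet mask
255 - 255 = 0
255 - 255 = 0
255 - 0 = 255
255 - 0 = 255
Wildcard: 0.0.255.255


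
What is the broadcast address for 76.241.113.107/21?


Network: 76.241.112.0/21
Host bits = 11
Set all host bits to 1:
Broadcast: 76.241.119.255


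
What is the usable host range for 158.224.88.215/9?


Network: 158.128.0.0
Broadcast: 158.255.255.255
First usable = network + 1
Last usable = broadcast - 1
Range: 158.128.0.1 to 158.255.255.254


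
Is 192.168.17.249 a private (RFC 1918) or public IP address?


RFC 1918 private ranges:
  10.0.0.0/8 (10.0.0.0 - 10.255.255.255)
  172.16.0.0/12 (172.16.0.0 - 172.31.255.255)
  192.168.0.0/16 (192.168.0.0 - 192.168.255.255)
Private (in 192.168.0.0/16)


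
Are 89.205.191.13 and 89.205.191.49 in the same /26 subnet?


Mask: 255.255.255.192
89.205.191.13 AND mask = 89.205.191.0
89.205.191.49 AND mask = 89.205.191.0
Yes, same subnet (89.205.191.0)


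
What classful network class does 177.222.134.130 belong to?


First octet: 177
Binary: 10110001
10xxxxxx -> Class B (128-191)
Class B, default mask 255.255.0.0 (/16)


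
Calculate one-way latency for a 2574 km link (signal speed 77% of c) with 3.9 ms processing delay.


Speed = 0.77 * 3e5 km/s = 231000 km/s
Propagation delay = 2574 / 231000 = 0.0111 s = 11.1429 ms
Processing delay = 3.9 ms
Total one-way latency = 15.0429 ms


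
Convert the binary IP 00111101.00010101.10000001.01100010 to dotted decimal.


00111101 = 61
00010101 = 21
10000001 = 129
01100010 = 98
IP: 61.21.129.98


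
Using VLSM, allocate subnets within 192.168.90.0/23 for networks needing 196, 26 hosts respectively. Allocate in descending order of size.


196 hosts -> /24 (254 usable): 192.168.90.0/24
26 hosts -> /27 (30 usable): 192.168.91.0/27
Allocation: 192.168.90.0/24 (196 hosts, 254 usable); 192.168.91.0/27 (26 hosts, 30 usable)


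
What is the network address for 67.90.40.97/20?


IP:   01000011.01011010.00101000.01100001
Mask: 11111111.11111111.11110000.00000000
AND operation:
Net:  01000011.01011010.00100000.00000000
Network: 67.90.32.0/20


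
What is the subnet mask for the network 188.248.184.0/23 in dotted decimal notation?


/23 means 23 network bits, 9 host bits
Binary: 11111111111111111111111000000000
Mask: 255.255.254.0


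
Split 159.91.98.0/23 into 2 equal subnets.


New prefix = 23 + 1 = 24
Each subnet has 256 addresses
  159.91.98.0/24
  159.91.99.0/24
Subnets: 159.91.98.0/24, 159.91.99.0/24


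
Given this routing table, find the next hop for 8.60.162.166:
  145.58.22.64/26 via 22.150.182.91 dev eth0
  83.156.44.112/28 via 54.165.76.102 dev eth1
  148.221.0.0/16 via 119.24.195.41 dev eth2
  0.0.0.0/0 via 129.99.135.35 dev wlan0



Longest prefix match for 8.60.162.166:
  /26 145.58.22.64: no
  /28 83.156.44.112: no
  /16 148.221.0.0: no
  /0 0.0.0.0: MATCH
Selected: next-hop 129.99.135.35 via wlan0 (matched /0)


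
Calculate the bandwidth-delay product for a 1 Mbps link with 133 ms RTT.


BDP = bandwidth * RTT
= 1 Mbps * 133 ms
= 1 * 1e6 * 133 / 1000 bits
= 133000 bits
= 16625 bytes
= 16.2354 KB
BDP = 133000 bits (16625 bytes)


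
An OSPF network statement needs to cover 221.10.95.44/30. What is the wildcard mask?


Subnet mask: 255.255.255.252
Wildcard = 255.255.255.255 - subnet mask
255 - 255 = 0
255 - 255 = 0
255 - 255 = 0
255 - 252 = 3
Wildcard: 0.0.0.3


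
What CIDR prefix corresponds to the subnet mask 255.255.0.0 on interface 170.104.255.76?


Binary: 11111111.11111111.00000000.00000000
Count leading 1s
Prefix: /16


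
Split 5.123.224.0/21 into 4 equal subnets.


New prefix = 21 + 2 = 23
Each subnet has 512 addresses
  5.123.224.0/23
  5.123.226.0/23
  5.123.228.0/23
  5.123.230.0/23
Subnets: 5.123.224.0/23, 5.123.226.0/23, 5.123.228.0/23, 5.123.230.0/23


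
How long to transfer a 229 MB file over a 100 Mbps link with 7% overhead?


Effective throughput = 100 * (1 - 7/100) = 93 Mbps
File size in Mb = 229 * 8 = 1832 Mb
Time = 1832 / 93
Time = 19.6989 seconds


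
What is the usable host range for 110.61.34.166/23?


Network: 110.61.34.0
Broadcast: 110.61.35.255
First usable = network + 1
Last usable = broadcast - 1
Range: 110.61.34.1 to 110.61.35.254


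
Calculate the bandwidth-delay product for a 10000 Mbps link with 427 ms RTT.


BDP = bandwidth * RTT
= 10000 Mbps * 427 ms
= 10000 * 1e6 * 427 / 1000 bits
= 4270000000 bits
= 533750000 bytes
= 521240.2344 KB
BDP = 4270000000 bits (533750000 bytes)


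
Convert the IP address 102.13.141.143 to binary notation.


102 = 01100110
13 = 00001101
141 = 10001101
143 = 10001111
Binary: 01100110.00001101.10001101.10001111


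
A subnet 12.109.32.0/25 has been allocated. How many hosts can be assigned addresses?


Host bits = 32 - 25 = 7
Total addresses = 2^7 = 128
Usable = total - 2 (network and broadcast)
Usable hosts: 126


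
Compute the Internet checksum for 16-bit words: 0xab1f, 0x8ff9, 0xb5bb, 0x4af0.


Sum all words (with carry folding):
+ 0xab1f = 0xab1f
+ 0x8ff9 = 0x3b19
+ 0xb5bb = 0xf0d4
+ 0x4af0 = 0x3bc5
One's complement: ~0x3bc5
Checksum = 0xc43a


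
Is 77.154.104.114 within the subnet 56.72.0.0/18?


Subnet network: 56.72.0.0
Test IP AND mask: 77.154.64.0
No, 77.154.104.114 is not in 56.72.0.0/18


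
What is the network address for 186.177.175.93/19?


IP:   10111010.10110001.10101111.01011101
Mask: 11111111.11111111.11100000.00000000
AND operation:
Net:  10111010.10110001.10100000.00000000
Network: 186.177.160.0/19


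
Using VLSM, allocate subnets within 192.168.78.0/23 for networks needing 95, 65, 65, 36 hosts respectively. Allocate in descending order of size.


95 hosts -> /25 (126 usable): 192.168.78.0/25
65 hosts -> /25 (126 usable): 192.168.78.128/25
65 hosts -> /25 (126 usable): 192.168.79.0/25
36 hosts -> /26 (62 usable): 192.168.79.128/26
Allocation: 192.168.78.0/25 (95 hosts, 126 usable); 192.168.78.128/25 (65 hosts, 126 usable); 192.168.79.0/25 (65 hosts, 126 usable); 192.168.79.128/26 (36 hosts, 62 usable)


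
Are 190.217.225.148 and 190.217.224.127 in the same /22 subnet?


Mask: 255.255.252.0
190.217.225.148 AND mask = 190.217.224.0
190.217.224.127 AND mask = 190.217.224.0
Yes, same subnet (190.217.224.0)


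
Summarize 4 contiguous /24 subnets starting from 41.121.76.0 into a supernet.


Original prefix: /24
Number of subnets: 4 = 2^2
New prefix = 24 - 2 = 22
Supernet: 41.121.76.0/22


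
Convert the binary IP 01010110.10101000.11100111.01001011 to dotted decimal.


01010110 = 86
10101000 = 168
11100111 = 231
01001011 = 75
IP: 86.168.231.75


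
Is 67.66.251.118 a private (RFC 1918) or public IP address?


RFC 1918 private ranges:
  10.0.0.0/8 (10.0.0.0 - 10.255.255.255)
  172.16.0.0/12 (172.16.0.0 - 172.31.255.255)
  192.168.0.0/16 (192.168.0.0 - 192.168.255.255)
Public (not in any RFC 1918 range)


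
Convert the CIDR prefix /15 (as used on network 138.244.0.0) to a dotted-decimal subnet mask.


/15 means 15 network bits, 17 host bits
Binary: 11111111111111100000000000000000
Mask: 255.254.0.0


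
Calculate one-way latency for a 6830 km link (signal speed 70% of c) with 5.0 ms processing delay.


Speed = 0.7 * 3e5 km/s = 210000 km/s
Propagation delay = 6830 / 210000 = 0.0325 s = 32.5238 ms
Processing delay = 5.0 ms
Total one-way latency = 37.5238 ms


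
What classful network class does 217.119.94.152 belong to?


First octet: 217
Binary: 11011001
110xxxxx -> Class C (192-223)
Class C, default mask 255.255.255.0 (/24)


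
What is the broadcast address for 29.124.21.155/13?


Network: 29.120.0.0/13
Host bits = 19
Set all host bits to 1:
Broadcast: 29.127.255.255


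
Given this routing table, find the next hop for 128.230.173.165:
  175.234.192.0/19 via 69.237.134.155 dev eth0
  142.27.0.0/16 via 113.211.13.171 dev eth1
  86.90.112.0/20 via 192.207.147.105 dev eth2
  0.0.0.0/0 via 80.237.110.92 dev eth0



Longest prefix match for 128.230.173.165:
  /19 175.234.192.0: no
  /16 142.27.0.0: no
  /20 86.90.112.0: no
  /0 0.0.0.0: MATCH
Selected: next-hop 80.237.110.92 via eth0 (matched /0)


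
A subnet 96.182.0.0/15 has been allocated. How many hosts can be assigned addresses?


Host bits = 32 - 15 = 17
Total addresses = 2^17 = 131072
Usable = total - 2 (network and broadcast)
Usable hosts: 131070


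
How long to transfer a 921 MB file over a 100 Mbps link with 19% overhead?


Effective throughput = 100 * (1 - 19/100) = 81 Mbps
File size in Mb = 921 * 8 = 7368 Mb
Time = 7368 / 81
Time = 90.963 seconds
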